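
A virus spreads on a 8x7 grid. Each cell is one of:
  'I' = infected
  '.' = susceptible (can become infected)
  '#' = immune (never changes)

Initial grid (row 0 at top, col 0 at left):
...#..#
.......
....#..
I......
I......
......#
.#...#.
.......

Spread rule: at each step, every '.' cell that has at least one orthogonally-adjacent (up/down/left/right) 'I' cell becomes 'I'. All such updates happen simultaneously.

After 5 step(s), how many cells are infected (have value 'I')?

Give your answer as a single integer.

Step 0 (initial): 2 infected
Step 1: +4 new -> 6 infected
Step 2: +6 new -> 12 infected
Step 3: +7 new -> 19 infected
Step 4: +8 new -> 27 infected
Step 5: +7 new -> 34 infected

Answer: 34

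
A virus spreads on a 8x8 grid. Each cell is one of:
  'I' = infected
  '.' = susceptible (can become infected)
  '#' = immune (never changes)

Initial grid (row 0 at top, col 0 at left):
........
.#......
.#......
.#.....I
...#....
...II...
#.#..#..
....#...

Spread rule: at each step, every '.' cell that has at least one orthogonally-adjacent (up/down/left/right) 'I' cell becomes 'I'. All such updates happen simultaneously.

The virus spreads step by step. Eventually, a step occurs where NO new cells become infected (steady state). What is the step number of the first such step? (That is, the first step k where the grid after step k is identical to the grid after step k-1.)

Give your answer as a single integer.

Step 0 (initial): 3 infected
Step 1: +8 new -> 11 infected
Step 2: +11 new -> 22 infected
Step 3: +12 new -> 34 infected
Step 4: +9 new -> 43 infected
Step 5: +7 new -> 50 infected
Step 6: +3 new -> 53 infected
Step 7: +2 new -> 55 infected
Step 8: +1 new -> 56 infected
Step 9: +0 new -> 56 infected

Answer: 9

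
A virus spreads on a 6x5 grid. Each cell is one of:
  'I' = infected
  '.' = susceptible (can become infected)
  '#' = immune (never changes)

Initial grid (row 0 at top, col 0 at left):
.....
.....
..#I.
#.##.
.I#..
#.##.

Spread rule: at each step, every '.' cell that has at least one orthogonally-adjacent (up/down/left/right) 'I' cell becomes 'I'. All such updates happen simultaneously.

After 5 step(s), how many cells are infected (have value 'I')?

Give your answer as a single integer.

Step 0 (initial): 2 infected
Step 1: +5 new -> 7 infected
Step 2: +5 new -> 12 infected
Step 3: +5 new -> 17 infected
Step 4: +4 new -> 21 infected
Step 5: +1 new -> 22 infected

Answer: 22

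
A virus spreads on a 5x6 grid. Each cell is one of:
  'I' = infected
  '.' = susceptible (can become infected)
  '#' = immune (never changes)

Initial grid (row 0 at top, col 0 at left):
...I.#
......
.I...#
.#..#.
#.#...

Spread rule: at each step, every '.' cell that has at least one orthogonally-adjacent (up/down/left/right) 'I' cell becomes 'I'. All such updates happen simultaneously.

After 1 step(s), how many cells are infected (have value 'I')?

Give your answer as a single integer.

Step 0 (initial): 2 infected
Step 1: +6 new -> 8 infected

Answer: 8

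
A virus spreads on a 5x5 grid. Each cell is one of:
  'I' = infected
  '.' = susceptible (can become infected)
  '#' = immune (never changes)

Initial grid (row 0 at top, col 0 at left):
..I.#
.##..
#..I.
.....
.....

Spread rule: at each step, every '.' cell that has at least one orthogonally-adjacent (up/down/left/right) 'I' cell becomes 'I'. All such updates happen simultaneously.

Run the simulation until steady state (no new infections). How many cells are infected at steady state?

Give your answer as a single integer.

Step 0 (initial): 2 infected
Step 1: +6 new -> 8 infected
Step 2: +6 new -> 14 infected
Step 3: +4 new -> 18 infected
Step 4: +2 new -> 20 infected
Step 5: +1 new -> 21 infected
Step 6: +0 new -> 21 infected

Answer: 21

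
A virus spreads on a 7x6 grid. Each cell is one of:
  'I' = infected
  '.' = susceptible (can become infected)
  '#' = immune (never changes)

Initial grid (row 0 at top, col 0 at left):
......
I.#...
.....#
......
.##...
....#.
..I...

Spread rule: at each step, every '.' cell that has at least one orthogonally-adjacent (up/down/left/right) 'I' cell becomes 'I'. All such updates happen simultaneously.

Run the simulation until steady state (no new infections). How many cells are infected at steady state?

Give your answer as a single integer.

Step 0 (initial): 2 infected
Step 1: +6 new -> 8 infected
Step 2: +7 new -> 15 infected
Step 3: +7 new -> 22 infected
Step 4: +6 new -> 28 infected
Step 5: +5 new -> 33 infected
Step 6: +3 new -> 36 infected
Step 7: +1 new -> 37 infected
Step 8: +0 new -> 37 infected

Answer: 37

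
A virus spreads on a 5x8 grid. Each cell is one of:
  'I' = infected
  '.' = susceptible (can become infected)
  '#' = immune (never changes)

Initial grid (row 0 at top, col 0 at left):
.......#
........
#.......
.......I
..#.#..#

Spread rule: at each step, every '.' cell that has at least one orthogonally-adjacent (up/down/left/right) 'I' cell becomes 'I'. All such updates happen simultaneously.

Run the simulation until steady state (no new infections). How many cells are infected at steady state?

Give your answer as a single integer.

Answer: 35

Derivation:
Step 0 (initial): 1 infected
Step 1: +2 new -> 3 infected
Step 2: +4 new -> 7 infected
Step 3: +4 new -> 11 infected
Step 4: +4 new -> 15 infected
Step 5: +5 new -> 20 infected
Step 6: +4 new -> 24 infected
Step 7: +5 new -> 29 infected
Step 8: +3 new -> 32 infected
Step 9: +2 new -> 34 infected
Step 10: +1 new -> 35 infected
Step 11: +0 new -> 35 infected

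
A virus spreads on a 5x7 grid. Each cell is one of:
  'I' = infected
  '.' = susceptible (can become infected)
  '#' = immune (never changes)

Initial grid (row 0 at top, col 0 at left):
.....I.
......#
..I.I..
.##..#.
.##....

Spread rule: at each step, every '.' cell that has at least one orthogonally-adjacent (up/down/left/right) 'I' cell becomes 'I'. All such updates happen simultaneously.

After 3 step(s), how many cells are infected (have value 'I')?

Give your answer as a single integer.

Answer: 26

Derivation:
Step 0 (initial): 3 infected
Step 1: +9 new -> 12 infected
Step 2: +8 new -> 20 infected
Step 3: +6 new -> 26 infected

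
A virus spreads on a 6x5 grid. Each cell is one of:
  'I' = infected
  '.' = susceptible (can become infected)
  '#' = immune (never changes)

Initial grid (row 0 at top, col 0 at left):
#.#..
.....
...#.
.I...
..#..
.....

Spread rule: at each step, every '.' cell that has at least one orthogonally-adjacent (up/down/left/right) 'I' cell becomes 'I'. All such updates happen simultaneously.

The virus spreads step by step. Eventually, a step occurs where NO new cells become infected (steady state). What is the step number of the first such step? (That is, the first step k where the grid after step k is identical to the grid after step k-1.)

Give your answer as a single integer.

Answer: 7

Derivation:
Step 0 (initial): 1 infected
Step 1: +4 new -> 5 infected
Step 2: +6 new -> 11 infected
Step 3: +7 new -> 18 infected
Step 4: +4 new -> 22 infected
Step 5: +3 new -> 25 infected
Step 6: +1 new -> 26 infected
Step 7: +0 new -> 26 infected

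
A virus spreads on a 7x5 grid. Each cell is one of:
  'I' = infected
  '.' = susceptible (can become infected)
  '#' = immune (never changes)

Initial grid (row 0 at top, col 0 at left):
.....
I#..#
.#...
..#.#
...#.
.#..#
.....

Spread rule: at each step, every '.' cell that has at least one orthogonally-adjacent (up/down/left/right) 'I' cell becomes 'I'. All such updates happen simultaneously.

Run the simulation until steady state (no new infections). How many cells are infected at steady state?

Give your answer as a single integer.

Answer: 26

Derivation:
Step 0 (initial): 1 infected
Step 1: +2 new -> 3 infected
Step 2: +2 new -> 5 infected
Step 3: +3 new -> 8 infected
Step 4: +4 new -> 12 infected
Step 5: +5 new -> 17 infected
Step 6: +3 new -> 20 infected
Step 7: +4 new -> 24 infected
Step 8: +1 new -> 25 infected
Step 9: +1 new -> 26 infected
Step 10: +0 new -> 26 infected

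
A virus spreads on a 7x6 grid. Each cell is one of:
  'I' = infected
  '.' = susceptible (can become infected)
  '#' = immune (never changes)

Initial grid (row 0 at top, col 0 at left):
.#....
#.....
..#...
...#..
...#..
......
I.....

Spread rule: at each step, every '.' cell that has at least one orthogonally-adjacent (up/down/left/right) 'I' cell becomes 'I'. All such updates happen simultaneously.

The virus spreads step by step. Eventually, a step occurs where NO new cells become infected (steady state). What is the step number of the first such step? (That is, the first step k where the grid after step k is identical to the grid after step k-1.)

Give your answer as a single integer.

Answer: 12

Derivation:
Step 0 (initial): 1 infected
Step 1: +2 new -> 3 infected
Step 2: +3 new -> 6 infected
Step 3: +4 new -> 10 infected
Step 4: +5 new -> 15 infected
Step 5: +4 new -> 19 infected
Step 6: +3 new -> 22 infected
Step 7: +3 new -> 25 infected
Step 8: +4 new -> 29 infected
Step 9: +4 new -> 33 infected
Step 10: +2 new -> 35 infected
Step 11: +1 new -> 36 infected
Step 12: +0 new -> 36 infected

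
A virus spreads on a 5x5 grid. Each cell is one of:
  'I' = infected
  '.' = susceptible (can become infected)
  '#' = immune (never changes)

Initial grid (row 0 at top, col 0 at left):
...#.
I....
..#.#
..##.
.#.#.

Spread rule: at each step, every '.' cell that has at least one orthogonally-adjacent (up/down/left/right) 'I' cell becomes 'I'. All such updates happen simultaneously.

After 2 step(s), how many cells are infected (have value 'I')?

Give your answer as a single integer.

Step 0 (initial): 1 infected
Step 1: +3 new -> 4 infected
Step 2: +4 new -> 8 infected

Answer: 8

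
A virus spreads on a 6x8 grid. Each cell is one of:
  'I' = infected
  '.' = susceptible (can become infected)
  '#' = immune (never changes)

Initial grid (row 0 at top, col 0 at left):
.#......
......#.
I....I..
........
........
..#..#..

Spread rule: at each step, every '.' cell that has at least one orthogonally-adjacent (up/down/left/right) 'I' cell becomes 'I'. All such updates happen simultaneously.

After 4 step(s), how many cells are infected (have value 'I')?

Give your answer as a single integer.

Answer: 42

Derivation:
Step 0 (initial): 2 infected
Step 1: +7 new -> 9 infected
Step 2: +12 new -> 21 infected
Step 3: +12 new -> 33 infected
Step 4: +9 new -> 42 infected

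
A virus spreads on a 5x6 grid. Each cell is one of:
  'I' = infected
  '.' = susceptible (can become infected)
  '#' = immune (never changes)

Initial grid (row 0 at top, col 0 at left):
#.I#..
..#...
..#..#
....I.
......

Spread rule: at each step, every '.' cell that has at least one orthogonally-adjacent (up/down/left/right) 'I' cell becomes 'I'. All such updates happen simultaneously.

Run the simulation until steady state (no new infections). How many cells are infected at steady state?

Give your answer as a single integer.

Answer: 25

Derivation:
Step 0 (initial): 2 infected
Step 1: +5 new -> 7 infected
Step 2: +6 new -> 13 infected
Step 3: +7 new -> 20 infected
Step 4: +4 new -> 24 infected
Step 5: +1 new -> 25 infected
Step 6: +0 new -> 25 infected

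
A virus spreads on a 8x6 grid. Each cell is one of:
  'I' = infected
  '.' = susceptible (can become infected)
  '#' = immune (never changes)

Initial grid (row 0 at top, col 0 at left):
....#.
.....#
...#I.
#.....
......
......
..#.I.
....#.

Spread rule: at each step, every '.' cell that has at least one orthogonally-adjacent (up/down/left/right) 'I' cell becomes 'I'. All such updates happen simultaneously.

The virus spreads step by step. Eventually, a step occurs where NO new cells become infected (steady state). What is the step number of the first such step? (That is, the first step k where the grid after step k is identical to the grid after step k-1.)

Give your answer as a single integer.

Step 0 (initial): 2 infected
Step 1: +6 new -> 8 infected
Step 2: +8 new -> 16 infected
Step 3: +7 new -> 23 infected
Step 4: +7 new -> 30 infected
Step 5: +7 new -> 37 infected
Step 6: +4 new -> 41 infected
Step 7: +0 new -> 41 infected

Answer: 7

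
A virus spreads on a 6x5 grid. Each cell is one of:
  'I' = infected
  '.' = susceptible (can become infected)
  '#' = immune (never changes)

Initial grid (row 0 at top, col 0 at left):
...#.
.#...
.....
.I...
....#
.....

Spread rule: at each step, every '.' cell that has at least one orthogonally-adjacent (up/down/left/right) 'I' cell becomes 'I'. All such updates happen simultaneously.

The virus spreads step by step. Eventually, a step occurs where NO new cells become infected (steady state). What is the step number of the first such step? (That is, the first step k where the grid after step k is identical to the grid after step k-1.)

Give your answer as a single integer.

Step 0 (initial): 1 infected
Step 1: +4 new -> 5 infected
Step 2: +6 new -> 11 infected
Step 3: +7 new -> 18 infected
Step 4: +5 new -> 23 infected
Step 5: +3 new -> 26 infected
Step 6: +1 new -> 27 infected
Step 7: +0 new -> 27 infected

Answer: 7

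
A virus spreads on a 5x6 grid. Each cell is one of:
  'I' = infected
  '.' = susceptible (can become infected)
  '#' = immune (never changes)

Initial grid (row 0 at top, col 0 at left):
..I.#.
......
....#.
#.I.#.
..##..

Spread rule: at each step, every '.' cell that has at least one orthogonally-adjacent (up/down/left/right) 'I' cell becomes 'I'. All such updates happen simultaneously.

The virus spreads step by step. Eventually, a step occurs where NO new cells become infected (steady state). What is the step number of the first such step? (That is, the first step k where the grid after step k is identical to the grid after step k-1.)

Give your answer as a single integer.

Answer: 9

Derivation:
Step 0 (initial): 2 infected
Step 1: +6 new -> 8 infected
Step 2: +6 new -> 14 infected
Step 3: +4 new -> 18 infected
Step 4: +1 new -> 19 infected
Step 5: +2 new -> 21 infected
Step 6: +1 new -> 22 infected
Step 7: +1 new -> 23 infected
Step 8: +1 new -> 24 infected
Step 9: +0 new -> 24 infected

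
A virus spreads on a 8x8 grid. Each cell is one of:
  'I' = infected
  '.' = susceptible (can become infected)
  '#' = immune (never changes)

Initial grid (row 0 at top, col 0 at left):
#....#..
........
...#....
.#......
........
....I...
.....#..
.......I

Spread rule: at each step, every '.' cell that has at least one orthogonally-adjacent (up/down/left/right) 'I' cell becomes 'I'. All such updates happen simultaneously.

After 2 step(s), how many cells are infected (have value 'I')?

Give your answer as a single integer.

Step 0 (initial): 2 infected
Step 1: +6 new -> 8 infected
Step 2: +10 new -> 18 infected

Answer: 18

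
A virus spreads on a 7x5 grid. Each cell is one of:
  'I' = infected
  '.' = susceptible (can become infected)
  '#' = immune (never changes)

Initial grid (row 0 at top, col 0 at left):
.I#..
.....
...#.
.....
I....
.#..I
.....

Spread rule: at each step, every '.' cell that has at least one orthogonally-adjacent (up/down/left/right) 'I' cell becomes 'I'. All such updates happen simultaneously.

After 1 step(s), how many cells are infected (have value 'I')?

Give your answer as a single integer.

Answer: 11

Derivation:
Step 0 (initial): 3 infected
Step 1: +8 new -> 11 infected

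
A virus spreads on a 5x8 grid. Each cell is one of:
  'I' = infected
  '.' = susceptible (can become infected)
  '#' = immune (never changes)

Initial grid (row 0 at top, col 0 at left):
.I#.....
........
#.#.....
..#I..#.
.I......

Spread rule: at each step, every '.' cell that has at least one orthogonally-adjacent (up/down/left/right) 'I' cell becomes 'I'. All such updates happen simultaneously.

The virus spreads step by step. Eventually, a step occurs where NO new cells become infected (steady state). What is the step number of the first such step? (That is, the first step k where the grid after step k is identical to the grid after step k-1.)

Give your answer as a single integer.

Step 0 (initial): 3 infected
Step 1: +8 new -> 11 infected
Step 2: +8 new -> 19 infected
Step 3: +4 new -> 23 infected
Step 4: +4 new -> 27 infected
Step 5: +4 new -> 31 infected
Step 6: +3 new -> 34 infected
Step 7: +1 new -> 35 infected
Step 8: +0 new -> 35 infected

Answer: 8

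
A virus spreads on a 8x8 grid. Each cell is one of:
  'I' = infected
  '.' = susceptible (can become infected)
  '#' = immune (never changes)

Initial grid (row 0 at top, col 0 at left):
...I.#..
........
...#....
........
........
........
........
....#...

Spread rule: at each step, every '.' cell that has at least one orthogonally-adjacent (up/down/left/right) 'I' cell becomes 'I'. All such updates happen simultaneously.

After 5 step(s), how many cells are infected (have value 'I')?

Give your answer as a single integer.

Answer: 27

Derivation:
Step 0 (initial): 1 infected
Step 1: +3 new -> 4 infected
Step 2: +3 new -> 7 infected
Step 3: +5 new -> 12 infected
Step 4: +6 new -> 18 infected
Step 5: +9 new -> 27 infected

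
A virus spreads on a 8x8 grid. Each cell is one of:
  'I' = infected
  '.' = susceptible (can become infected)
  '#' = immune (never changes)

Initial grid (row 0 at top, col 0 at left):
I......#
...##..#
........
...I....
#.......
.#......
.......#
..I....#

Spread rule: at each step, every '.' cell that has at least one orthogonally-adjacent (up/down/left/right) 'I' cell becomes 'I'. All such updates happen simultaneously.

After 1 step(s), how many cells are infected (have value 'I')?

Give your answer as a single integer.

Step 0 (initial): 3 infected
Step 1: +9 new -> 12 infected

Answer: 12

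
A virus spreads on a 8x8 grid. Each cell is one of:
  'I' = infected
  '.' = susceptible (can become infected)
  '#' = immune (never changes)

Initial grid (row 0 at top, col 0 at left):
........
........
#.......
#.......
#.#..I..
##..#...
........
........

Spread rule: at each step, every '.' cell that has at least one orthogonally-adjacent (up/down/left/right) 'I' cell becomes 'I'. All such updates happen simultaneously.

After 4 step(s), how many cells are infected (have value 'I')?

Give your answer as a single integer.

Step 0 (initial): 1 infected
Step 1: +4 new -> 5 infected
Step 2: +7 new -> 12 infected
Step 3: +10 new -> 22 infected
Step 4: +11 new -> 33 infected

Answer: 33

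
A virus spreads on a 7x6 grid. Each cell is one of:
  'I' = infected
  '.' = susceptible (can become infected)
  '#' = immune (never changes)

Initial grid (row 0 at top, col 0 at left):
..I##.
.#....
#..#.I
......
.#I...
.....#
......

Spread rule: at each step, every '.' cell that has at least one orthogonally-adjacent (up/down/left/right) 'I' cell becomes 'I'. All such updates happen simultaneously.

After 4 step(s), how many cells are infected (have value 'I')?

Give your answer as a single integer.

Step 0 (initial): 3 infected
Step 1: +8 new -> 11 infected
Step 2: +13 new -> 24 infected
Step 3: +7 new -> 31 infected
Step 4: +3 new -> 34 infected

Answer: 34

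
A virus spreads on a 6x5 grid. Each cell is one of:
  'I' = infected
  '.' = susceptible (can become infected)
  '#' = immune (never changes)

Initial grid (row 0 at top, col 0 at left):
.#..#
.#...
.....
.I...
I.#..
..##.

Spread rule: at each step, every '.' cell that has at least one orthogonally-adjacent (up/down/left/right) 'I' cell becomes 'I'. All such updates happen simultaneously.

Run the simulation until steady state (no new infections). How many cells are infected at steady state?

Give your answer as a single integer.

Answer: 24

Derivation:
Step 0 (initial): 2 infected
Step 1: +5 new -> 7 infected
Step 2: +4 new -> 11 infected
Step 3: +5 new -> 16 infected
Step 4: +5 new -> 21 infected
Step 5: +3 new -> 24 infected
Step 6: +0 new -> 24 infected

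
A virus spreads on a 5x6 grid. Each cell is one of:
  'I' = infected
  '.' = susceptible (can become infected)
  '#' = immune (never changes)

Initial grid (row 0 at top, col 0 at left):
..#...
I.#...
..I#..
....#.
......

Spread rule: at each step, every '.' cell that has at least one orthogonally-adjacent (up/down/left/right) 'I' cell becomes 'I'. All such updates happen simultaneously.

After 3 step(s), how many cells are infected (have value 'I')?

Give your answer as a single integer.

Answer: 15

Derivation:
Step 0 (initial): 2 infected
Step 1: +5 new -> 7 infected
Step 2: +5 new -> 12 infected
Step 3: +3 new -> 15 infected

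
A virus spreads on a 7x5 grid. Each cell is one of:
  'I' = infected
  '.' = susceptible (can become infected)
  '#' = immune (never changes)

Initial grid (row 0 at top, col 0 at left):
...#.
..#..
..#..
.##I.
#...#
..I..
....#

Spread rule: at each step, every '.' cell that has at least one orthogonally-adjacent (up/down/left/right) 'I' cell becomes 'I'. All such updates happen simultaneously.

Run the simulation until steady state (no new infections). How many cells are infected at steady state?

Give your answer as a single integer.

Step 0 (initial): 2 infected
Step 1: +7 new -> 9 infected
Step 2: +7 new -> 16 infected
Step 3: +2 new -> 18 infected
Step 4: +1 new -> 19 infected
Step 5: +0 new -> 19 infected

Answer: 19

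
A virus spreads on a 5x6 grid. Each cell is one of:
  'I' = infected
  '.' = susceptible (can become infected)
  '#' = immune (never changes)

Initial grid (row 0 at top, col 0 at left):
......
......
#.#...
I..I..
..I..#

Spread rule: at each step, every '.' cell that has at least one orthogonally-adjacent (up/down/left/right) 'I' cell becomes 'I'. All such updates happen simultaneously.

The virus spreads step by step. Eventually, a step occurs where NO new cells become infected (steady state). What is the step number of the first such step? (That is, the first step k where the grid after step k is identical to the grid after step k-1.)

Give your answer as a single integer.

Step 0 (initial): 3 infected
Step 1: +7 new -> 10 infected
Step 2: +5 new -> 15 infected
Step 3: +5 new -> 20 infected
Step 4: +5 new -> 25 infected
Step 5: +2 new -> 27 infected
Step 6: +0 new -> 27 infected

Answer: 6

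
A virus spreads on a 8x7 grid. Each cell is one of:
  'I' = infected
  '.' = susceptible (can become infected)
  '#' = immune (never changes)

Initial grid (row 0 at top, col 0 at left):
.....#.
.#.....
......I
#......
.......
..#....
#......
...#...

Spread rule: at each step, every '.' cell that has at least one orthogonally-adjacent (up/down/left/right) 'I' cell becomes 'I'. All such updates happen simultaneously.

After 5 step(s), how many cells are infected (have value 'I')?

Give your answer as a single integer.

Answer: 29

Derivation:
Step 0 (initial): 1 infected
Step 1: +3 new -> 4 infected
Step 2: +5 new -> 9 infected
Step 3: +5 new -> 14 infected
Step 4: +7 new -> 21 infected
Step 5: +8 new -> 29 infected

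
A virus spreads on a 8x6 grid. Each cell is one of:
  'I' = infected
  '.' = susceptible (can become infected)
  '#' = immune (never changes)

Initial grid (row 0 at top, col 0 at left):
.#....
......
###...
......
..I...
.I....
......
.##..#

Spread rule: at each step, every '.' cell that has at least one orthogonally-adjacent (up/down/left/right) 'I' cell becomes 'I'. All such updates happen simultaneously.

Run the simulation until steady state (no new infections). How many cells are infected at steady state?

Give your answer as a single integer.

Step 0 (initial): 2 infected
Step 1: +6 new -> 8 infected
Step 2: +7 new -> 15 infected
Step 3: +7 new -> 22 infected
Step 4: +6 new -> 28 infected
Step 5: +6 new -> 34 infected
Step 6: +4 new -> 38 infected
Step 7: +2 new -> 40 infected
Step 8: +1 new -> 41 infected
Step 9: +0 new -> 41 infected

Answer: 41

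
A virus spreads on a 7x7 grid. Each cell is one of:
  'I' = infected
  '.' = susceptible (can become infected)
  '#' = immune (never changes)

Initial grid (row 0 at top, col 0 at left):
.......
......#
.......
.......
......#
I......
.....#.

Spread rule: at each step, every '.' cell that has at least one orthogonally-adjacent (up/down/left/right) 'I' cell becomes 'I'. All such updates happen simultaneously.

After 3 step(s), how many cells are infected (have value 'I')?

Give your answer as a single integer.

Step 0 (initial): 1 infected
Step 1: +3 new -> 4 infected
Step 2: +4 new -> 8 infected
Step 3: +5 new -> 13 infected

Answer: 13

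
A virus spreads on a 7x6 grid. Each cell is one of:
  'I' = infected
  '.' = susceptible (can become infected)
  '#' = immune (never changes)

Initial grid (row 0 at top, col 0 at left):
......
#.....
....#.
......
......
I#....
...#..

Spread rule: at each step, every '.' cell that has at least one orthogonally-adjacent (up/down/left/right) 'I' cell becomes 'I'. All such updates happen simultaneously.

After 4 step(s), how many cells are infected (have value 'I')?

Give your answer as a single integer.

Step 0 (initial): 1 infected
Step 1: +2 new -> 3 infected
Step 2: +3 new -> 6 infected
Step 3: +4 new -> 10 infected
Step 4: +4 new -> 14 infected

Answer: 14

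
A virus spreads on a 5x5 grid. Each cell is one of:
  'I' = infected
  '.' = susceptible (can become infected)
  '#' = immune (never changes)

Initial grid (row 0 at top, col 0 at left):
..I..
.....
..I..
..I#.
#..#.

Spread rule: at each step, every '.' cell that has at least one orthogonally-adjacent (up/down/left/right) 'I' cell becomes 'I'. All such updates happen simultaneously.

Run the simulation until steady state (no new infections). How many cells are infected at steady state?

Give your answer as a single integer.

Answer: 22

Derivation:
Step 0 (initial): 3 infected
Step 1: +7 new -> 10 infected
Step 2: +8 new -> 18 infected
Step 3: +3 new -> 21 infected
Step 4: +1 new -> 22 infected
Step 5: +0 new -> 22 infected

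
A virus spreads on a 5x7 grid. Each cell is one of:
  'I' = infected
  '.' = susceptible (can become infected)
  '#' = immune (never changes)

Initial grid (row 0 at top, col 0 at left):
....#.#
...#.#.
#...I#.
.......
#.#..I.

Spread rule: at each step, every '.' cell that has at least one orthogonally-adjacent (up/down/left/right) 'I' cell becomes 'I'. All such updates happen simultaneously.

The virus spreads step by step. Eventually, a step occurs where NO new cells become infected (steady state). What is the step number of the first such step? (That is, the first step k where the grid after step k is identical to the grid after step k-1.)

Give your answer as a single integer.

Step 0 (initial): 2 infected
Step 1: +6 new -> 8 infected
Step 2: +4 new -> 12 infected
Step 3: +4 new -> 16 infected
Step 4: +4 new -> 20 infected
Step 5: +5 new -> 25 infected
Step 6: +1 new -> 26 infected
Step 7: +0 new -> 26 infected

Answer: 7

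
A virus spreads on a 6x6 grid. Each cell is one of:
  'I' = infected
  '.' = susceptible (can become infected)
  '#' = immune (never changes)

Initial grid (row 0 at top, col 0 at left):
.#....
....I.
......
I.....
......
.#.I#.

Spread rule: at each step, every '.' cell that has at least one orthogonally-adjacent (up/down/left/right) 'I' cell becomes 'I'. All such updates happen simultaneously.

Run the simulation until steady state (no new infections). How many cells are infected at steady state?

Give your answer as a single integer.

Answer: 33

Derivation:
Step 0 (initial): 3 infected
Step 1: +9 new -> 12 infected
Step 2: +14 new -> 26 infected
Step 3: +6 new -> 32 infected
Step 4: +1 new -> 33 infected
Step 5: +0 new -> 33 infected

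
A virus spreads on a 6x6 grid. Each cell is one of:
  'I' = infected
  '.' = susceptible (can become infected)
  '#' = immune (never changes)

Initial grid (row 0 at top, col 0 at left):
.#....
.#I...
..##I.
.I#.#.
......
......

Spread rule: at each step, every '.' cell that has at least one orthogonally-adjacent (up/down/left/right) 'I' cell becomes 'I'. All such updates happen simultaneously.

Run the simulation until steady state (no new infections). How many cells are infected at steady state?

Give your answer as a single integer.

Step 0 (initial): 3 infected
Step 1: +7 new -> 10 infected
Step 2: +8 new -> 18 infected
Step 3: +6 new -> 24 infected
Step 4: +5 new -> 29 infected
Step 5: +1 new -> 30 infected
Step 6: +0 new -> 30 infected

Answer: 30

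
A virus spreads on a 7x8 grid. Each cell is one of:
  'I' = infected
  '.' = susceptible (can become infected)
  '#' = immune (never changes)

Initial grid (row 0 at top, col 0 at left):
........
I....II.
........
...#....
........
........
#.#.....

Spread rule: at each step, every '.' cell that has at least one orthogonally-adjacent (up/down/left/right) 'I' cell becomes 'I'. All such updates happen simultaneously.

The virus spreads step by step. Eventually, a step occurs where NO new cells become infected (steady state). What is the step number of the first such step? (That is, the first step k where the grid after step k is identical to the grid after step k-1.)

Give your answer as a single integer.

Answer: 8

Derivation:
Step 0 (initial): 3 infected
Step 1: +9 new -> 12 infected
Step 2: +11 new -> 23 infected
Step 3: +10 new -> 33 infected
Step 4: +7 new -> 40 infected
Step 5: +7 new -> 47 infected
Step 6: +5 new -> 52 infected
Step 7: +1 new -> 53 infected
Step 8: +0 new -> 53 infected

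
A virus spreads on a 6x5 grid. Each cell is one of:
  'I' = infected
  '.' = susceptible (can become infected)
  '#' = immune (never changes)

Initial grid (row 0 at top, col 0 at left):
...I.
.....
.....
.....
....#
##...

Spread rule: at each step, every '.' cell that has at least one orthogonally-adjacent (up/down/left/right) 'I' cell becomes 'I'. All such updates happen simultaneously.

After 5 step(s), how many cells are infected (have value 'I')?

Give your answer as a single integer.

Step 0 (initial): 1 infected
Step 1: +3 new -> 4 infected
Step 2: +4 new -> 8 infected
Step 3: +5 new -> 13 infected
Step 4: +5 new -> 18 infected
Step 5: +4 new -> 22 infected

Answer: 22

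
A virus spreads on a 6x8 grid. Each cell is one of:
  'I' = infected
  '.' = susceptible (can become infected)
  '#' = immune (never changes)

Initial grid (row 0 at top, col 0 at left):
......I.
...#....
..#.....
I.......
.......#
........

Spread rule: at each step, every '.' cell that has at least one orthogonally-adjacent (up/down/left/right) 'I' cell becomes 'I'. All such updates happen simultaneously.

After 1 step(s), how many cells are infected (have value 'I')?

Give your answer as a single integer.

Answer: 8

Derivation:
Step 0 (initial): 2 infected
Step 1: +6 new -> 8 infected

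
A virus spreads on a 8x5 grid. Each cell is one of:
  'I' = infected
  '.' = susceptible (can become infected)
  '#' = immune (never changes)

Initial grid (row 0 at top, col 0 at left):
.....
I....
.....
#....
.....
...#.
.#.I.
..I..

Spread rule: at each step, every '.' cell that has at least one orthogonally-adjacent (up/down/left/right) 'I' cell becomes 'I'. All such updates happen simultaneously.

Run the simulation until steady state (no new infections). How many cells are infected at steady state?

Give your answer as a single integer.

Step 0 (initial): 3 infected
Step 1: +7 new -> 10 infected
Step 2: +7 new -> 17 infected
Step 3: +8 new -> 25 infected
Step 4: +8 new -> 33 infected
Step 5: +4 new -> 37 infected
Step 6: +0 new -> 37 infected

Answer: 37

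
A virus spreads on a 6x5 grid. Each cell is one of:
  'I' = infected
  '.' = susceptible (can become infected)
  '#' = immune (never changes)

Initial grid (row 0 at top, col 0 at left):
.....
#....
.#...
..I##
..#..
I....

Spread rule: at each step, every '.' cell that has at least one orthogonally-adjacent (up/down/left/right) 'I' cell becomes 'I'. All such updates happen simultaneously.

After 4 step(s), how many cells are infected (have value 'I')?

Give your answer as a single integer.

Step 0 (initial): 2 infected
Step 1: +4 new -> 6 infected
Step 2: +5 new -> 11 infected
Step 3: +6 new -> 17 infected
Step 4: +5 new -> 22 infected

Answer: 22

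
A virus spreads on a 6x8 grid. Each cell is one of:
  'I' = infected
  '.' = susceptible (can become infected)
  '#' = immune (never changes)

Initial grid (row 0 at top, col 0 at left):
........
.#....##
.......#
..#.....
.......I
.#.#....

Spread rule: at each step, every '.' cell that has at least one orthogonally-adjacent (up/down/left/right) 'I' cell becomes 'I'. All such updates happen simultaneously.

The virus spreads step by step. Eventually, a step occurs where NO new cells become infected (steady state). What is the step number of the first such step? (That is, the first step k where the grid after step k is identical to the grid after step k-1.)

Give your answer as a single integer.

Answer: 12

Derivation:
Step 0 (initial): 1 infected
Step 1: +3 new -> 4 infected
Step 2: +3 new -> 7 infected
Step 3: +4 new -> 11 infected
Step 4: +4 new -> 15 infected
Step 5: +4 new -> 19 infected
Step 6: +5 new -> 24 infected
Step 7: +6 new -> 30 infected
Step 8: +6 new -> 36 infected
Step 9: +2 new -> 38 infected
Step 10: +2 new -> 40 infected
Step 11: +1 new -> 41 infected
Step 12: +0 new -> 41 infected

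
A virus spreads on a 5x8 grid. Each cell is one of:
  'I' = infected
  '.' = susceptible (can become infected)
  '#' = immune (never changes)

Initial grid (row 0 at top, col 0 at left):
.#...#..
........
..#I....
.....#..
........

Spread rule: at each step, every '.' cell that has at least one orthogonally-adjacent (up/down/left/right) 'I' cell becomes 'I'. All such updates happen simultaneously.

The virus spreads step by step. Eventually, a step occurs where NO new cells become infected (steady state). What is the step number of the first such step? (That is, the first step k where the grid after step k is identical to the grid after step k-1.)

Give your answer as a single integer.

Answer: 7

Derivation:
Step 0 (initial): 1 infected
Step 1: +3 new -> 4 infected
Step 2: +7 new -> 11 infected
Step 3: +8 new -> 19 infected
Step 4: +8 new -> 27 infected
Step 5: +7 new -> 34 infected
Step 6: +2 new -> 36 infected
Step 7: +0 new -> 36 infected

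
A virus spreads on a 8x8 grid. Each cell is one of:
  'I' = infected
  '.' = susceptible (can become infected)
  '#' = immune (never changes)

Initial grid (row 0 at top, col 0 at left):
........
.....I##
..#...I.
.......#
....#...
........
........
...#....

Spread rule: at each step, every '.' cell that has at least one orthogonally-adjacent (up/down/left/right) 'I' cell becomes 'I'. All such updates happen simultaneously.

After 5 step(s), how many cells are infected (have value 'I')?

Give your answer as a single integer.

Step 0 (initial): 2 infected
Step 1: +5 new -> 7 infected
Step 2: +6 new -> 13 infected
Step 3: +8 new -> 21 infected
Step 4: +6 new -> 27 infected
Step 5: +9 new -> 36 infected

Answer: 36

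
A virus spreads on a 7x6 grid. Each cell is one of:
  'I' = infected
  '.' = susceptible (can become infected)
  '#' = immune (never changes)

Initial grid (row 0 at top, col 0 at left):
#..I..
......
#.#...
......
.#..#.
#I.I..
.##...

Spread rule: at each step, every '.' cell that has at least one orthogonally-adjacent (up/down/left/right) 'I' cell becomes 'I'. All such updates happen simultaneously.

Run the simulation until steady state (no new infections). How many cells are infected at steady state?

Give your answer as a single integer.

Step 0 (initial): 3 infected
Step 1: +7 new -> 10 infected
Step 2: +9 new -> 19 infected
Step 3: +7 new -> 26 infected
Step 4: +5 new -> 31 infected
Step 5: +1 new -> 32 infected
Step 6: +1 new -> 33 infected
Step 7: +0 new -> 33 infected

Answer: 33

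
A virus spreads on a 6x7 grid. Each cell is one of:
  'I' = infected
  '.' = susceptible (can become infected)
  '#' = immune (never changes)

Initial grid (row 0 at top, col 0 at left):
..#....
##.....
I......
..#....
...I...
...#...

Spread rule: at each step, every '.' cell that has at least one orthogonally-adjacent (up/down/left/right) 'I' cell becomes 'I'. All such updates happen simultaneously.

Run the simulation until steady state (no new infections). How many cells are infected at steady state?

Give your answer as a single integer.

Step 0 (initial): 2 infected
Step 1: +5 new -> 7 infected
Step 2: +9 new -> 16 infected
Step 3: +8 new -> 24 infected
Step 4: +5 new -> 29 infected
Step 5: +3 new -> 32 infected
Step 6: +2 new -> 34 infected
Step 7: +1 new -> 35 infected
Step 8: +0 new -> 35 infected

Answer: 35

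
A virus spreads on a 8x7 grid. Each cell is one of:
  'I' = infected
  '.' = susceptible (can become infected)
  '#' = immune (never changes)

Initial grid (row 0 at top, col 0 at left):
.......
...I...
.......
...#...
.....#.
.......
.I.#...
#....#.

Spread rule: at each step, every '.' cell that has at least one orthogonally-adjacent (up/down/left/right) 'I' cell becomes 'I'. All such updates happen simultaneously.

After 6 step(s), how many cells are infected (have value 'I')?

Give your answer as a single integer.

Step 0 (initial): 2 infected
Step 1: +8 new -> 10 infected
Step 2: +10 new -> 20 infected
Step 3: +13 new -> 33 infected
Step 4: +10 new -> 43 infected
Step 5: +3 new -> 46 infected
Step 6: +3 new -> 49 infected

Answer: 49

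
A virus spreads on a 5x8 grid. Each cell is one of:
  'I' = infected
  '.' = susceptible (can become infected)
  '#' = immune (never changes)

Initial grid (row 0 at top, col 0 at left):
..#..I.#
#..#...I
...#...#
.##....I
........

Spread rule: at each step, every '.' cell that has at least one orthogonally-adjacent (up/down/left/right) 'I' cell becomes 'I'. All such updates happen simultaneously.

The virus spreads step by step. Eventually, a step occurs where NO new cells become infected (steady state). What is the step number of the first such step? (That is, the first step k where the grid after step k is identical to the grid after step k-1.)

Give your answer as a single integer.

Answer: 15

Derivation:
Step 0 (initial): 3 infected
Step 1: +6 new -> 9 infected
Step 2: +6 new -> 15 infected
Step 3: +3 new -> 18 infected
Step 4: +2 new -> 20 infected
Step 5: +1 new -> 21 infected
Step 6: +1 new -> 22 infected
Step 7: +1 new -> 23 infected
Step 8: +1 new -> 24 infected
Step 9: +1 new -> 25 infected
Step 10: +1 new -> 26 infected
Step 11: +1 new -> 27 infected
Step 12: +2 new -> 29 infected
Step 13: +2 new -> 31 infected
Step 14: +1 new -> 32 infected
Step 15: +0 new -> 32 infected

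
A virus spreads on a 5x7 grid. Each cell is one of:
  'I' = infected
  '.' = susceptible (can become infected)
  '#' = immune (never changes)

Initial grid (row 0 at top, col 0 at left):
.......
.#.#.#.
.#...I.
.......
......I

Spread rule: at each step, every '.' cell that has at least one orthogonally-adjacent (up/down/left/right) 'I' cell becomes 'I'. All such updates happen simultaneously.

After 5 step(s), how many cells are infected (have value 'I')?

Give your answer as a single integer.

Step 0 (initial): 2 infected
Step 1: +5 new -> 7 infected
Step 2: +5 new -> 12 infected
Step 3: +5 new -> 17 infected
Step 4: +5 new -> 22 infected
Step 5: +3 new -> 25 infected

Answer: 25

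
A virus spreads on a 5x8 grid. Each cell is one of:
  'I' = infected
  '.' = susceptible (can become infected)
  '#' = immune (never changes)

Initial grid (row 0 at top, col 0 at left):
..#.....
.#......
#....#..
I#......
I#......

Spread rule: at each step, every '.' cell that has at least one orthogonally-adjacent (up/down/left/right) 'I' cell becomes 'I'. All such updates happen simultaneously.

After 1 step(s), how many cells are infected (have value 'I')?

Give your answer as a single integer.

Step 0 (initial): 2 infected
Step 1: +0 new -> 2 infected

Answer: 2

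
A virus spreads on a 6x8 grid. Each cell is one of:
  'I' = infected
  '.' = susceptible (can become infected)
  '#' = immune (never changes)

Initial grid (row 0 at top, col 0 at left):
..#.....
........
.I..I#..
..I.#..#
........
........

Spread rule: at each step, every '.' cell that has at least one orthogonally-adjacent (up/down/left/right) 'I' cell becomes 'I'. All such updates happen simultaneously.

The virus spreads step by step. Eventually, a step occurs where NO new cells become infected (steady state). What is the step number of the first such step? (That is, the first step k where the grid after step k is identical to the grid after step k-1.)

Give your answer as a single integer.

Answer: 8

Derivation:
Step 0 (initial): 3 infected
Step 1: +8 new -> 11 infected
Step 2: +10 new -> 21 infected
Step 3: +8 new -> 29 infected
Step 4: +6 new -> 35 infected
Step 5: +6 new -> 41 infected
Step 6: +2 new -> 43 infected
Step 7: +1 new -> 44 infected
Step 8: +0 new -> 44 infected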